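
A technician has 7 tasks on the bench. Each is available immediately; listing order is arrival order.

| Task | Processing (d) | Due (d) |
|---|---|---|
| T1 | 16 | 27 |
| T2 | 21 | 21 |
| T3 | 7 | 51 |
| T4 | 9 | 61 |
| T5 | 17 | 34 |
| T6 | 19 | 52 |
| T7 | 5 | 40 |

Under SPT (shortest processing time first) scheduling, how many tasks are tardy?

4

SPT (increasing processing time): T7 T3 T4 T1 T5 T6 T2.
T7: 0→5, due 40, tardiness 0
T3: 5→12, due 51, tardiness 0
T4: 12→21, due 61, tardiness 0
T1: 21→37, due 27, tardiness 10
T5: 37→54, due 34, tardiness 20
T6: 54→73, due 52, tardiness 21
T2: 73→94, due 21, tardiness 73
Late tasks: 4.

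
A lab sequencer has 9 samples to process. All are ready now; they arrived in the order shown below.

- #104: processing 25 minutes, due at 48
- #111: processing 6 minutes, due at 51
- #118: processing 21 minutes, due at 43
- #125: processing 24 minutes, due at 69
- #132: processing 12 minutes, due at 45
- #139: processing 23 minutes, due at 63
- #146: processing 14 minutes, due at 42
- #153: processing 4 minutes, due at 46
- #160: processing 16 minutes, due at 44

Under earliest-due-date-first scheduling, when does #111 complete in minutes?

EDD (increasing due date): #146 #118 #160 #132 #153 #104 #111 #139 #125.
#146: 0→14
#118: 14→35
#160: 35→51
#132: 51→63
#153: 63→67
#104: 67→92
#111: 92→98

98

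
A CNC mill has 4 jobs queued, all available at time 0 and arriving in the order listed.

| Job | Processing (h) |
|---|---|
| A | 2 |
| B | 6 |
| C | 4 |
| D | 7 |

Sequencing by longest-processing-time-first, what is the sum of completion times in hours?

56

LPT (decreasing processing time): D B C A.
D: 0→7
B: 7→13
C: 13→17
A: 17→19
Sum = 7+13+17+19 = 56.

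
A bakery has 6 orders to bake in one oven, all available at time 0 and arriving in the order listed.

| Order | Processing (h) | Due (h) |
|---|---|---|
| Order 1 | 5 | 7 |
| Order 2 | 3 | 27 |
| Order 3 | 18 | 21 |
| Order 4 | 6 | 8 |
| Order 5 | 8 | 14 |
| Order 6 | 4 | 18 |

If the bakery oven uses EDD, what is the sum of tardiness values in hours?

50

EDD (increasing due date): Order 1 Order 4 Order 5 Order 6 Order 3 Order 2.
Order 1: 0→5, due 7, tardiness 0
Order 4: 5→11, due 8, tardiness 3
Order 5: 11→19, due 14, tardiness 5
Order 6: 19→23, due 18, tardiness 5
Order 3: 23→41, due 21, tardiness 20
Order 2: 41→44, due 27, tardiness 17
Sum = 0+3+5+5+20+17 = 50.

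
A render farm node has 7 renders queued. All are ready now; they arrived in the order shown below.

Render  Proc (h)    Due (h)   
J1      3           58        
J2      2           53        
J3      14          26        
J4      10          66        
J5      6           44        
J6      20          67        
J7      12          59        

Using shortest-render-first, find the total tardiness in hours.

SPT (increasing processing time): J2 J1 J5 J4 J7 J3 J6.
J2: 0→2, due 53, tardiness 0
J1: 2→5, due 58, tardiness 0
J5: 5→11, due 44, tardiness 0
J4: 11→21, due 66, tardiness 0
J7: 21→33, due 59, tardiness 0
J3: 33→47, due 26, tardiness 21
J6: 47→67, due 67, tardiness 0
Sum = 0+0+0+0+0+21+0 = 21.

21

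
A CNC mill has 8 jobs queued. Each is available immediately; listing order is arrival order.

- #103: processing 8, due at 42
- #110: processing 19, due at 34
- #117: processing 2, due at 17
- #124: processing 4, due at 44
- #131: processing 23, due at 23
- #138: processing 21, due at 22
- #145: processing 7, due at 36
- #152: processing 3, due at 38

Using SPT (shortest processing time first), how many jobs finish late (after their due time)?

3

SPT (increasing processing time): #117 #152 #124 #145 #103 #110 #138 #131.
#117: 0→2, due 17, tardiness 0
#152: 2→5, due 38, tardiness 0
#124: 5→9, due 44, tardiness 0
#145: 9→16, due 36, tardiness 0
#103: 16→24, due 42, tardiness 0
#110: 24→43, due 34, tardiness 9
#138: 43→64, due 22, tardiness 42
#131: 64→87, due 23, tardiness 64
Late jobs: 3.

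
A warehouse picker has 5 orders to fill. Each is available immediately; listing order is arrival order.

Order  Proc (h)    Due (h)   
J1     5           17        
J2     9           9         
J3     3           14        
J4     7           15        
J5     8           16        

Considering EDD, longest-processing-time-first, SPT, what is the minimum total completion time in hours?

81

EDD (increasing due date): J2 J3 J4 J5 J1.
J2: 0→9
J3: 9→12
J4: 12→19
J5: 19→27
J1: 27→32
Sum = 9+12+19+27+32 = 99.
LPT (decreasing processing time): J2 J5 J4 J1 J3.
J2: 0→9
J5: 9→17
J4: 17→24
J1: 24→29
J3: 29→32
Sum = 9+17+24+29+32 = 111.
SPT (increasing processing time): J3 J1 J4 J5 J2.
J3: 0→3
J1: 3→8
J4: 8→15
J5: 15→23
J2: 23→32
Sum = 3+8+15+23+32 = 81.
EDD 99, LPT 111, SPT 81 → minimum 81.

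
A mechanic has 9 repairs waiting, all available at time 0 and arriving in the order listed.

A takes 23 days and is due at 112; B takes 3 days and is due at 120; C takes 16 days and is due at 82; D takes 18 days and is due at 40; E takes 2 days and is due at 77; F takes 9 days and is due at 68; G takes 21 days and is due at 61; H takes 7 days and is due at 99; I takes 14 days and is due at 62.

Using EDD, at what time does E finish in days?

64

EDD (increasing due date): D G I F E C H A B.
D: 0→18
G: 18→39
I: 39→53
F: 53→62
E: 62→64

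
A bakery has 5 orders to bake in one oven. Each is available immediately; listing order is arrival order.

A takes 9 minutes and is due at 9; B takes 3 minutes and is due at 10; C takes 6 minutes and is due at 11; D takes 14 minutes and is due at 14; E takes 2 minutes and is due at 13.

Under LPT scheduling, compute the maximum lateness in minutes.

22

LPT (decreasing processing time): D A C B E.
D: 0→14, due 14, lateness 0
A: 14→23, due 9, lateness 14
C: 23→29, due 11, lateness 18
B: 29→32, due 10, lateness 22
E: 32→34, due 13, lateness 21
Maximum = 22.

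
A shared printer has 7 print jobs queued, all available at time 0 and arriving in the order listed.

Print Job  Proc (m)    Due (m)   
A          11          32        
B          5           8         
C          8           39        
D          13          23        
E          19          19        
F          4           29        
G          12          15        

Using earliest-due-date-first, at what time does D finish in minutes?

49

EDD (increasing due date): B G E D F A C.
B: 0→5
G: 5→17
E: 17→36
D: 36→49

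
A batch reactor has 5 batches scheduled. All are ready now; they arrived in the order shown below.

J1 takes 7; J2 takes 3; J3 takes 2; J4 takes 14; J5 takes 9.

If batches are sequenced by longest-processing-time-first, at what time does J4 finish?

LPT (decreasing processing time): J4 J5 J1 J2 J3.
J4: 0→14

14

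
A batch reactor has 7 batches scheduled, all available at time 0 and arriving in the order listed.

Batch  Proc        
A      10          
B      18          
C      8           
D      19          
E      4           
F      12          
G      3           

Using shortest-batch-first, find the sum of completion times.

216

SPT (increasing processing time): G E C A F B D.
G: 0→3
E: 3→7
C: 7→15
A: 15→25
F: 25→37
B: 37→55
D: 55→74
Sum = 3+7+15+25+37+55+74 = 216.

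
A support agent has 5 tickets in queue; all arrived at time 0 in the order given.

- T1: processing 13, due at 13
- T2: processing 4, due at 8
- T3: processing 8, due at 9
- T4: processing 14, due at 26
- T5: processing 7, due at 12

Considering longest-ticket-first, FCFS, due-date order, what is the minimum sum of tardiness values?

49

LPT (decreasing processing time): T4 T1 T3 T5 T2.
T4: 0→14, due 26, tardiness 0
T1: 14→27, due 13, tardiness 14
T3: 27→35, due 9, tardiness 26
T5: 35→42, due 12, tardiness 30
T2: 42→46, due 8, tardiness 38
Sum = 0+14+26+30+38 = 108.
FIFO (arrival order): T1 T2 T3 T4 T5.
T1: 0→13, due 13, tardiness 0
T2: 13→17, due 8, tardiness 9
T3: 17→25, due 9, tardiness 16
T4: 25→39, due 26, tardiness 13
T5: 39→46, due 12, tardiness 34
Sum = 0+9+16+13+34 = 72.
EDD (increasing due date): T2 T3 T5 T1 T4.
T2: 0→4, due 8, tardiness 0
T3: 4→12, due 9, tardiness 3
T5: 12→19, due 12, tardiness 7
T1: 19→32, due 13, tardiness 19
T4: 32→46, due 26, tardiness 20
Sum = 0+3+7+19+20 = 49.
LPT 108, FIFO 72, EDD 49 → minimum 49.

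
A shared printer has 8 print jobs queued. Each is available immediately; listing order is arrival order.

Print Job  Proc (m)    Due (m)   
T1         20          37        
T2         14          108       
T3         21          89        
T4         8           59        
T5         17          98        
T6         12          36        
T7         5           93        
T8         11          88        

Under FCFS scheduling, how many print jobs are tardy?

4

FIFO (arrival order): T1 T2 T3 T4 T5 T6 T7 T8.
T1: 0→20, due 37, tardiness 0
T2: 20→34, due 108, tardiness 0
T3: 34→55, due 89, tardiness 0
T4: 55→63, due 59, tardiness 4
T5: 63→80, due 98, tardiness 0
T6: 80→92, due 36, tardiness 56
T7: 92→97, due 93, tardiness 4
T8: 97→108, due 88, tardiness 20
Late print jobs: 4.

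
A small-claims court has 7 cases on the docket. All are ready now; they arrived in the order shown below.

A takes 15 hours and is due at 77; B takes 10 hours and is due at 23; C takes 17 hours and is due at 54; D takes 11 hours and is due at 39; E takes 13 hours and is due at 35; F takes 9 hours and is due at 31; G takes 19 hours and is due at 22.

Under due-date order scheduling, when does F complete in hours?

38

EDD (increasing due date): G B F E D C A.
G: 0→19
B: 19→29
F: 29→38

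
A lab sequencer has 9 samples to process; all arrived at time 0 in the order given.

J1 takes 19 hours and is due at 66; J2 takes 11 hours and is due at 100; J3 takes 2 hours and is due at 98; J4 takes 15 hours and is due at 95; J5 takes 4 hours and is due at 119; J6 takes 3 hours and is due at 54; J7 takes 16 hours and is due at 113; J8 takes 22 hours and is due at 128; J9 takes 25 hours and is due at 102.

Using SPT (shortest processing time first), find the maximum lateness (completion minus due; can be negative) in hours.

SPT (increasing processing time): J3 J6 J5 J2 J4 J7 J1 J8 J9.
J3: 0→2, due 98, lateness -96
J6: 2→5, due 54, lateness -49
J5: 5→9, due 119, lateness -110
J2: 9→20, due 100, lateness -80
J4: 20→35, due 95, lateness -60
J7: 35→51, due 113, lateness -62
J1: 51→70, due 66, lateness 4
J8: 70→92, due 128, lateness -36
J9: 92→117, due 102, lateness 15
Maximum = 15.

15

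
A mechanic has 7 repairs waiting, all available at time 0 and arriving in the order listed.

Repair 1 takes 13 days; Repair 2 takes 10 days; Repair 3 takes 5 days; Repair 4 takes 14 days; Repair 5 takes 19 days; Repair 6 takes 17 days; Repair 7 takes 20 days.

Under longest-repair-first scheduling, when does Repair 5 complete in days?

39

LPT (decreasing processing time): Repair 7 Repair 5 Repair 6 Repair 4 Repair 1 Repair 2 Repair 3.
Repair 7: 0→20
Repair 5: 20→39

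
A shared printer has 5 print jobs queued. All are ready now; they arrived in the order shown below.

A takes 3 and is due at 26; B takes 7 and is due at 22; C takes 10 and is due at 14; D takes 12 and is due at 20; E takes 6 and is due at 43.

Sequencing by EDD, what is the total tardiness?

EDD (increasing due date): C D B A E.
C: 0→10, due 14, tardiness 0
D: 10→22, due 20, tardiness 2
B: 22→29, due 22, tardiness 7
A: 29→32, due 26, tardiness 6
E: 32→38, due 43, tardiness 0
Sum = 0+2+7+6+0 = 15.

15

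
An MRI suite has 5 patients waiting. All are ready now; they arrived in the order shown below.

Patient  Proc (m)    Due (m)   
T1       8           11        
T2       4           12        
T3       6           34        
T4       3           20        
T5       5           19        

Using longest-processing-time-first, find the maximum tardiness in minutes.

11

LPT (decreasing processing time): T1 T3 T5 T2 T4.
T1: 0→8, due 11, tardiness 0
T3: 8→14, due 34, tardiness 0
T5: 14→19, due 19, tardiness 0
T2: 19→23, due 12, tardiness 11
T4: 23→26, due 20, tardiness 6
Maximum = 11.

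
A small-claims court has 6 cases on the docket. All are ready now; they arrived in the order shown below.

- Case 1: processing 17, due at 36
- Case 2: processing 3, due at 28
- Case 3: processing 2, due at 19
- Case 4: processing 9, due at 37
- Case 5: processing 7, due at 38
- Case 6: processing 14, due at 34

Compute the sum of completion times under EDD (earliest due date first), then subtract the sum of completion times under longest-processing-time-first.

EDD (increasing due date): Case 3 Case 2 Case 6 Case 1 Case 4 Case 5.
Case 3: 0→2
Case 2: 2→5
Case 6: 5→19
Case 1: 19→36
Case 4: 36→45
Case 5: 45→52
Sum = 2+5+19+36+45+52 = 159.
LPT (decreasing processing time): Case 1 Case 6 Case 4 Case 5 Case 2 Case 3.
Case 1: 0→17
Case 6: 17→31
Case 4: 31→40
Case 5: 40→47
Case 2: 47→50
Case 3: 50→52
Sum = 17+31+40+47+50+52 = 237.
Difference = 159 − 237 = -78.

-78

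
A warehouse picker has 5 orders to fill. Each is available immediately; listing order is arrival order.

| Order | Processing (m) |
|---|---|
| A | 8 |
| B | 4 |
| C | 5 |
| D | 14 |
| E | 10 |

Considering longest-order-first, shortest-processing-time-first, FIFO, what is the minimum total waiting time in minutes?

LPT (decreasing processing time): D E A C B.
D: waits 0, runs 0→14
E: waits 14, runs 14→24
A: waits 24, runs 24→32
C: waits 32, runs 32→37
B: waits 37, runs 37→41
Sum = 0+14+24+32+37 = 107.
SPT (increasing processing time): B C A E D.
B: waits 0, runs 0→4
C: waits 4, runs 4→9
A: waits 9, runs 9→17
E: waits 17, runs 17→27
D: waits 27, runs 27→41
Sum = 0+4+9+17+27 = 57.
FIFO (arrival order): A B C D E.
A: waits 0, runs 0→8
B: waits 8, runs 8→12
C: waits 12, runs 12→17
D: waits 17, runs 17→31
E: waits 31, runs 31→41
Sum = 0+8+12+17+31 = 68.
LPT 107, SPT 57, FIFO 68 → minimum 57.

57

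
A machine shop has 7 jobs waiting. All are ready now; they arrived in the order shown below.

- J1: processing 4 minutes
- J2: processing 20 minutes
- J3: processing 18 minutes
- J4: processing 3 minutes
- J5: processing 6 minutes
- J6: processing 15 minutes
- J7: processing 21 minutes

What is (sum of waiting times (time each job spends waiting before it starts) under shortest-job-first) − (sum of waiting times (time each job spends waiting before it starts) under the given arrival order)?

-69

SPT (increasing processing time): J4 J1 J5 J6 J3 J2 J7.
J4: waits 0, runs 0→3
J1: waits 3, runs 3→7
J5: waits 7, runs 7→13
J6: waits 13, runs 13→28
J3: waits 28, runs 28→46
J2: waits 46, runs 46→66
J7: waits 66, runs 66→87
Sum = 0+3+7+13+28+46+66 = 163.
FIFO (arrival order): J1 J2 J3 J4 J5 J6 J7.
J1: waits 0, runs 0→4
J2: waits 4, runs 4→24
J3: waits 24, runs 24→42
J4: waits 42, runs 42→45
J5: waits 45, runs 45→51
J6: waits 51, runs 51→66
J7: waits 66, runs 66→87
Sum = 0+4+24+42+45+51+66 = 232.
Difference = 163 − 232 = -69.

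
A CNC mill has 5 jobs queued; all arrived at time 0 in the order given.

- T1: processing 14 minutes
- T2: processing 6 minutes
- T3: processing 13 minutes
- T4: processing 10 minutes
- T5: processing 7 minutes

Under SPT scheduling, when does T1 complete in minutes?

SPT (increasing processing time): T2 T5 T4 T3 T1.
T2: 0→6
T5: 6→13
T4: 13→23
T3: 23→36
T1: 36→50

50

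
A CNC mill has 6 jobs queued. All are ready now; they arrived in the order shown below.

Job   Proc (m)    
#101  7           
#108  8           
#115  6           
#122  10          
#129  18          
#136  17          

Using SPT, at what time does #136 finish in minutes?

SPT (increasing processing time): #115 #101 #108 #122 #136 #129.
#115: 0→6
#101: 6→13
#108: 13→21
#122: 21→31
#136: 31→48

48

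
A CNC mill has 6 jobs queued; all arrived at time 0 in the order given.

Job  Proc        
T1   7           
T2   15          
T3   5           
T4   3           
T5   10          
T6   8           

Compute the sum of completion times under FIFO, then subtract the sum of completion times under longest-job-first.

FIFO (arrival order): T1 T2 T3 T4 T5 T6.
T1: 0→7
T2: 7→22
T3: 22→27
T4: 27→30
T5: 30→40
T6: 40→48
Sum = 7+22+27+30+40+48 = 174.
LPT (decreasing processing time): T2 T5 T6 T1 T3 T4.
T2: 0→15
T5: 15→25
T6: 25→33
T1: 33→40
T3: 40→45
T4: 45→48
Sum = 15+25+33+40+45+48 = 206.
Difference = 174 − 206 = -32.

-32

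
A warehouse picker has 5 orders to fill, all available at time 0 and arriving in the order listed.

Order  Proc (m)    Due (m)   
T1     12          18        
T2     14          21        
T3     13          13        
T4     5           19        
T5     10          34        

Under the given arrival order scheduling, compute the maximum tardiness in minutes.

FIFO (arrival order): T1 T2 T3 T4 T5.
T1: 0→12, due 18, tardiness 0
T2: 12→26, due 21, tardiness 5
T3: 26→39, due 13, tardiness 26
T4: 39→44, due 19, tardiness 25
T5: 44→54, due 34, tardiness 20
Maximum = 26.

26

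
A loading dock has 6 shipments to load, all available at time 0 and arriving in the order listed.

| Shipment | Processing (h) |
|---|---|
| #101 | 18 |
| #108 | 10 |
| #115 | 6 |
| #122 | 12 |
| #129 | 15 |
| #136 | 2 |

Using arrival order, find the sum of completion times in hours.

250

FIFO (arrival order): #101 #108 #115 #122 #129 #136.
#101: 0→18
#108: 18→28
#115: 28→34
#122: 34→46
#129: 46→61
#136: 61→63
Sum = 18+28+34+46+61+63 = 250.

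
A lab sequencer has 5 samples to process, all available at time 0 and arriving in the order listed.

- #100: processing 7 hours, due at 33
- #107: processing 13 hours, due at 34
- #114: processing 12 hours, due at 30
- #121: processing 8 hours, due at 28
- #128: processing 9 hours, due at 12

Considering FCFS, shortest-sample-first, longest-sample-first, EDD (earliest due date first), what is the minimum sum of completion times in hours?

131

FIFO (arrival order): #100 #107 #114 #121 #128.
#100: 0→7
#107: 7→20
#114: 20→32
#121: 32→40
#128: 40→49
Sum = 7+20+32+40+49 = 148.
SPT (increasing processing time): #100 #121 #128 #114 #107.
#100: 0→7
#121: 7→15
#128: 15→24
#114: 24→36
#107: 36→49
Sum = 7+15+24+36+49 = 131.
LPT (decreasing processing time): #107 #114 #128 #121 #100.
#107: 0→13
#114: 13→25
#128: 25→34
#121: 34→42
#100: 42→49
Sum = 13+25+34+42+49 = 163.
EDD (increasing due date): #128 #121 #114 #100 #107.
#128: 0→9
#121: 9→17
#114: 17→29
#100: 29→36
#107: 36→49
Sum = 9+17+29+36+49 = 140.
FIFO 148, SPT 131, LPT 163, EDD 140 → minimum 131.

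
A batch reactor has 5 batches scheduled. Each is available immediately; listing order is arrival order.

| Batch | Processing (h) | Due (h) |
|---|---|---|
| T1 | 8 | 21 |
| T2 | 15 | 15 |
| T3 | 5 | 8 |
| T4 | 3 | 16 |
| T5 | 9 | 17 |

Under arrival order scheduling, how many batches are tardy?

FIFO (arrival order): T1 T2 T3 T4 T5.
T1: 0→8, due 21, tardiness 0
T2: 8→23, due 15, tardiness 8
T3: 23→28, due 8, tardiness 20
T4: 28→31, due 16, tardiness 15
T5: 31→40, due 17, tardiness 23
Late batches: 4.

4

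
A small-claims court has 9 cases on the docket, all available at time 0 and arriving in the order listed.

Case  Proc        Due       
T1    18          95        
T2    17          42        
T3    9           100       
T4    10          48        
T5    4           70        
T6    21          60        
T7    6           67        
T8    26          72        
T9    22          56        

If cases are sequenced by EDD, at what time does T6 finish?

EDD (increasing due date): T2 T4 T9 T6 T7 T5 T8 T1 T3.
T2: 0→17
T4: 17→27
T9: 27→49
T6: 49→70

70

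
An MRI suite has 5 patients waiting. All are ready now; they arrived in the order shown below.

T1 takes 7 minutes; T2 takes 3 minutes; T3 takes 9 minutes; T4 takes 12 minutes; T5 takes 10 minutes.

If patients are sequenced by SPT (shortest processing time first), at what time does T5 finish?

SPT (increasing processing time): T2 T1 T3 T5 T4.
T2: 0→3
T1: 3→10
T3: 10→19
T5: 19→29

29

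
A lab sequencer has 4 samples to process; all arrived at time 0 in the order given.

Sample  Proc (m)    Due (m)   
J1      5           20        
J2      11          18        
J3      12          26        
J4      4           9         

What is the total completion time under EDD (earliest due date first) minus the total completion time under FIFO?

-10

EDD (increasing due date): J4 J2 J1 J3.
J4: 0→4
J2: 4→15
J1: 15→20
J3: 20→32
Sum = 4+15+20+32 = 71.
FIFO (arrival order): J1 J2 J3 J4.
J1: 0→5
J2: 5→16
J3: 16→28
J4: 28→32
Sum = 5+16+28+32 = 81.
Difference = 71 − 81 = -10.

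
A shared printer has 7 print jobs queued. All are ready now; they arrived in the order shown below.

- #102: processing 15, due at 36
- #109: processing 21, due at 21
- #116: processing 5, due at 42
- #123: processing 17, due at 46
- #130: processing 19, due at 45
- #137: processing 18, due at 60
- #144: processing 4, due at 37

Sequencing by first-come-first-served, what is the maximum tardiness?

FIFO (arrival order): #102 #109 #116 #123 #130 #137 #144.
#102: 0→15, due 36, tardiness 0
#109: 15→36, due 21, tardiness 15
#116: 36→41, due 42, tardiness 0
#123: 41→58, due 46, tardiness 12
#130: 58→77, due 45, tardiness 32
#137: 77→95, due 60, tardiness 35
#144: 95→99, due 37, tardiness 62
Maximum = 62.

62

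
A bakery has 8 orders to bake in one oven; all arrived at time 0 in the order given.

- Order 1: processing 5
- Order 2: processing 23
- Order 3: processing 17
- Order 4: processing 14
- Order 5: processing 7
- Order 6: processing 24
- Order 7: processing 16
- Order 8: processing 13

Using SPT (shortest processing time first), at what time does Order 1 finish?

SPT (increasing processing time): Order 1 Order 5 Order 8 Order 4 Order 7 Order 3 Order 2 Order 6.
Order 1: 0→5

5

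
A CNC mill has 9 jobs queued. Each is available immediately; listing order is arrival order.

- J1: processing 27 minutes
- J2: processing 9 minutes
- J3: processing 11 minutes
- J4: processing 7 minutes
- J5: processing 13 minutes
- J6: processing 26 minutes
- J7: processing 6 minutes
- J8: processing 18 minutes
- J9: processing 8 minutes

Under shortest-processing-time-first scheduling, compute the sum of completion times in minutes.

SPT (increasing processing time): J7 J4 J9 J2 J3 J5 J8 J6 J1.
J7: 0→6
J4: 6→13
J9: 13→21
J2: 21→30
J3: 30→41
J5: 41→54
J8: 54→72
J6: 72→98
J1: 98→125
Sum = 6+13+21+30+41+54+72+98+125 = 460.

460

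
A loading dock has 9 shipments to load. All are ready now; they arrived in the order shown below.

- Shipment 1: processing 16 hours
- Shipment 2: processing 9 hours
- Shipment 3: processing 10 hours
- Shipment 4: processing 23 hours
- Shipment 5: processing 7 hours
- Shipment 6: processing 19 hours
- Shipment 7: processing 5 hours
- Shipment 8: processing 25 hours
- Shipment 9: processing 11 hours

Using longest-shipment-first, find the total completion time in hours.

779

LPT (decreasing processing time): Shipment 8 Shipment 4 Shipment 6 Shipment 1 Shipment 9 Shipment 3 Shipment 2 Shipment 5 Shipment 7.
Shipment 8: 0→25
Shipment 4: 25→48
Shipment 6: 48→67
Shipment 1: 67→83
Shipment 9: 83→94
Shipment 3: 94→104
Shipment 2: 104→113
Shipment 5: 113→120
Shipment 7: 120→125
Sum = 25+48+67+83+94+104+113+120+125 = 779.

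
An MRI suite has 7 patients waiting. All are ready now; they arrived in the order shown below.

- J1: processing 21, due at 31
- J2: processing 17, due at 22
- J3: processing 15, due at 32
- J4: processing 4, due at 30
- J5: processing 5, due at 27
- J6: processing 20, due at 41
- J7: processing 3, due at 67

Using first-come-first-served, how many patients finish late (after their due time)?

6

FIFO (arrival order): J1 J2 J3 J4 J5 J6 J7.
J1: 0→21, due 31, tardiness 0
J2: 21→38, due 22, tardiness 16
J3: 38→53, due 32, tardiness 21
J4: 53→57, due 30, tardiness 27
J5: 57→62, due 27, tardiness 35
J6: 62→82, due 41, tardiness 41
J7: 82→85, due 67, tardiness 18
Late patients: 6.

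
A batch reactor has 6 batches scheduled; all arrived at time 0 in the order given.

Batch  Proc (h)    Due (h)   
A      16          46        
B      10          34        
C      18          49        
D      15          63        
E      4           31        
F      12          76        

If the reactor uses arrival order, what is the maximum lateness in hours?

32

FIFO (arrival order): A B C D E F.
A: 0→16, due 46, lateness -30
B: 16→26, due 34, lateness -8
C: 26→44, due 49, lateness -5
D: 44→59, due 63, lateness -4
E: 59→63, due 31, lateness 32
F: 63→75, due 76, lateness -1
Maximum = 32.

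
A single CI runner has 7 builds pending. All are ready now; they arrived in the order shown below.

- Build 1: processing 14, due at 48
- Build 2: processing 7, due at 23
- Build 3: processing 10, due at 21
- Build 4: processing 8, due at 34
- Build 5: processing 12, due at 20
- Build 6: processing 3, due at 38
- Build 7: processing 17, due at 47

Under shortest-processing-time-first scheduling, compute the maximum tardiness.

24

SPT (increasing processing time): Build 6 Build 2 Build 4 Build 3 Build 5 Build 1 Build 7.
Build 6: 0→3, due 38, tardiness 0
Build 2: 3→10, due 23, tardiness 0
Build 4: 10→18, due 34, tardiness 0
Build 3: 18→28, due 21, tardiness 7
Build 5: 28→40, due 20, tardiness 20
Build 1: 40→54, due 48, tardiness 6
Build 7: 54→71, due 47, tardiness 24
Maximum = 24.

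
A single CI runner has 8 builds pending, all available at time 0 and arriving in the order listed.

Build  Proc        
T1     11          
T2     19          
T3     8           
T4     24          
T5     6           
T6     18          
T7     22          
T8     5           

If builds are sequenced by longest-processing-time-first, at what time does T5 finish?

108

LPT (decreasing processing time): T4 T7 T2 T6 T1 T3 T5 T8.
T4: 0→24
T7: 24→46
T2: 46→65
T6: 65→83
T1: 83→94
T3: 94→102
T5: 102→108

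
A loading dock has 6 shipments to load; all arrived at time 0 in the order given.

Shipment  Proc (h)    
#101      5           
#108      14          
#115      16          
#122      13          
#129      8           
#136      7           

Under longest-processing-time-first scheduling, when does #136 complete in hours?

LPT (decreasing processing time): #115 #108 #122 #129 #136 #101.
#115: 0→16
#108: 16→30
#122: 30→43
#129: 43→51
#136: 51→58

58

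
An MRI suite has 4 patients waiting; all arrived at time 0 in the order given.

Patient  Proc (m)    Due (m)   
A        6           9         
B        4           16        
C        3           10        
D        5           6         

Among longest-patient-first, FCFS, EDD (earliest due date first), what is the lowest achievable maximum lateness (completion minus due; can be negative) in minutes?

LPT (decreasing processing time): A D B C.
A: 0→6, due 9, lateness -3
D: 6→11, due 6, lateness 5
B: 11→15, due 16, lateness -1
C: 15→18, due 10, lateness 8
Maximum = 8.
FIFO (arrival order): A B C D.
A: 0→6, due 9, lateness -3
B: 6→10, due 16, lateness -6
C: 10→13, due 10, lateness 3
D: 13→18, due 6, lateness 12
Maximum = 12.
EDD (increasing due date): D A C B.
D: 0→5, due 6, lateness -1
A: 5→11, due 9, lateness 2
C: 11→14, due 10, lateness 4
B: 14→18, due 16, lateness 2
Maximum = 4.
LPT 8, FIFO 12, EDD 4 → minimum 4.

4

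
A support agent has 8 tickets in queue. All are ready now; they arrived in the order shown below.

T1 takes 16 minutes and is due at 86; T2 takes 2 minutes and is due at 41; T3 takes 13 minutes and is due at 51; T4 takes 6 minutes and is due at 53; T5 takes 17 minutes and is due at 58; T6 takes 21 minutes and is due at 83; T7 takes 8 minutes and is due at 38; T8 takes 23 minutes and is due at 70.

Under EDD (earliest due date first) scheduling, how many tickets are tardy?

2

EDD (increasing due date): T7 T2 T3 T4 T5 T8 T6 T1.
T7: 0→8, due 38, tardiness 0
T2: 8→10, due 41, tardiness 0
T3: 10→23, due 51, tardiness 0
T4: 23→29, due 53, tardiness 0
T5: 29→46, due 58, tardiness 0
T8: 46→69, due 70, tardiness 0
T6: 69→90, due 83, tardiness 7
T1: 90→106, due 86, tardiness 20
Late tickets: 2.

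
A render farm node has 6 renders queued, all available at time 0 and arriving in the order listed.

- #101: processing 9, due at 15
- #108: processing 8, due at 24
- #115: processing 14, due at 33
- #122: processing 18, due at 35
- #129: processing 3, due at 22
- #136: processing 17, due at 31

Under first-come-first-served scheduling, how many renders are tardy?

3

FIFO (arrival order): #101 #108 #115 #122 #129 #136.
#101: 0→9, due 15, tardiness 0
#108: 9→17, due 24, tardiness 0
#115: 17→31, due 33, tardiness 0
#122: 31→49, due 35, tardiness 14
#129: 49→52, due 22, tardiness 30
#136: 52→69, due 31, tardiness 38
Late renders: 3.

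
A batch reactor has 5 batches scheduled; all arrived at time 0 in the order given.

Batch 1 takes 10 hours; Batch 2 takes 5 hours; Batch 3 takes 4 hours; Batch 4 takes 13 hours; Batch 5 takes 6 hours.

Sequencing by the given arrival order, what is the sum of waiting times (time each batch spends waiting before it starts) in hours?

FIFO (arrival order): Batch 1 Batch 2 Batch 3 Batch 4 Batch 5.
Batch 1: waits 0, runs 0→10
Batch 2: waits 10, runs 10→15
Batch 3: waits 15, runs 15→19
Batch 4: waits 19, runs 19→32
Batch 5: waits 32, runs 32→38
Sum = 0+10+15+19+32 = 76.

76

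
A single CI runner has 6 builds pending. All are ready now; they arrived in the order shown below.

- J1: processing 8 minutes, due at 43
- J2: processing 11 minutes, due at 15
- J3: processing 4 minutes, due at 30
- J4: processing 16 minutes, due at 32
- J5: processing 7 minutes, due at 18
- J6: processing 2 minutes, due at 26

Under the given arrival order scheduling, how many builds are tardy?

4

FIFO (arrival order): J1 J2 J3 J4 J5 J6.
J1: 0→8, due 43, tardiness 0
J2: 8→19, due 15, tardiness 4
J3: 19→23, due 30, tardiness 0
J4: 23→39, due 32, tardiness 7
J5: 39→46, due 18, tardiness 28
J6: 46→48, due 26, tardiness 22
Late builds: 4.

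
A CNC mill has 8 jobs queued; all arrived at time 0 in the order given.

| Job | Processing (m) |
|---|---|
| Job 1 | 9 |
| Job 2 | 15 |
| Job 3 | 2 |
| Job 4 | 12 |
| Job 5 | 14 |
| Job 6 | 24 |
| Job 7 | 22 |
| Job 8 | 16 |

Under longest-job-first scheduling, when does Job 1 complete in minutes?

112

LPT (decreasing processing time): Job 6 Job 7 Job 8 Job 2 Job 5 Job 4 Job 1 Job 3.
Job 6: 0→24
Job 7: 24→46
Job 8: 46→62
Job 2: 62→77
Job 5: 77→91
Job 4: 91→103
Job 1: 103→112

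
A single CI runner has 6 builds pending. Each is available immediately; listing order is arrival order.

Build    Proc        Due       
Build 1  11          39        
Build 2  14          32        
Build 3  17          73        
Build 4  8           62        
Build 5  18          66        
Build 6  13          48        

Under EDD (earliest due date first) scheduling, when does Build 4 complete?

46

EDD (increasing due date): Build 2 Build 1 Build 6 Build 4 Build 5 Build 3.
Build 2: 0→14
Build 1: 14→25
Build 6: 25→38
Build 4: 38→46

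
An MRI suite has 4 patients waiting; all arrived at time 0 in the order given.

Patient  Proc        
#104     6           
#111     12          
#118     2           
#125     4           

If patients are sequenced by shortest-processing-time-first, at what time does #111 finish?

24

SPT (increasing processing time): #118 #125 #104 #111.
#118: 0→2
#125: 2→6
#104: 6→12
#111: 12→24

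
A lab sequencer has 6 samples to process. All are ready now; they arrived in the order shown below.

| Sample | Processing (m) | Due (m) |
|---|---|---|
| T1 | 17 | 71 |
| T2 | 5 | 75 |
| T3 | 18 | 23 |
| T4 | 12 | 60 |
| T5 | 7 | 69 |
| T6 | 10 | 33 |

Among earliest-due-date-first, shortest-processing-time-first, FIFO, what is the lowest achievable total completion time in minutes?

EDD (increasing due date): T3 T6 T4 T5 T1 T2.
T3: 0→18
T6: 18→28
T4: 28→40
T5: 40→47
T1: 47→64
T2: 64→69
Sum = 18+28+40+47+64+69 = 266.
SPT (increasing processing time): T2 T5 T6 T4 T1 T3.
T2: 0→5
T5: 5→12
T6: 12→22
T4: 22→34
T1: 34→51
T3: 51→69
Sum = 5+12+22+34+51+69 = 193.
FIFO (arrival order): T1 T2 T3 T4 T5 T6.
T1: 0→17
T2: 17→22
T3: 22→40
T4: 40→52
T5: 52→59
T6: 59→69
Sum = 17+22+40+52+59+69 = 259.
EDD 266, SPT 193, FIFO 259 → minimum 193.

193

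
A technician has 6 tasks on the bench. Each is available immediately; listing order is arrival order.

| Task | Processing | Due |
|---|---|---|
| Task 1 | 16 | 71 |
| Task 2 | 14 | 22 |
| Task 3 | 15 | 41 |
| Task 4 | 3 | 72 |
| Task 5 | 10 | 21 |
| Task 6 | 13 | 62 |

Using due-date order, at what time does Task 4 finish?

EDD (increasing due date): Task 5 Task 2 Task 3 Task 6 Task 1 Task 4.
Task 5: 0→10
Task 2: 10→24
Task 3: 24→39
Task 6: 39→52
Task 1: 52→68
Task 4: 68→71

71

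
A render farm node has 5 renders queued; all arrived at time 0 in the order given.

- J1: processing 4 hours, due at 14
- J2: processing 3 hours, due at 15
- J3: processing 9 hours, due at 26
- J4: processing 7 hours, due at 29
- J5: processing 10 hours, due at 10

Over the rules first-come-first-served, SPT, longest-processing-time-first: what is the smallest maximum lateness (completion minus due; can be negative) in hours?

FIFO (arrival order): J1 J2 J3 J4 J5.
J1: 0→4, due 14, lateness -10
J2: 4→7, due 15, lateness -8
J3: 7→16, due 26, lateness -10
J4: 16→23, due 29, lateness -6
J5: 23→33, due 10, lateness 23
Maximum = 23.
SPT (increasing processing time): J2 J1 J4 J3 J5.
J2: 0→3, due 15, lateness -12
J1: 3→7, due 14, lateness -7
J4: 7→14, due 29, lateness -15
J3: 14→23, due 26, lateness -3
J5: 23→33, due 10, lateness 23
Maximum = 23.
LPT (decreasing processing time): J5 J3 J4 J1 J2.
J5: 0→10, due 10, lateness 0
J3: 10→19, due 26, lateness -7
J4: 19→26, due 29, lateness -3
J1: 26→30, due 14, lateness 16
J2: 30→33, due 15, lateness 18
Maximum = 18.
FIFO 23, SPT 23, LPT 18 → minimum 18.

18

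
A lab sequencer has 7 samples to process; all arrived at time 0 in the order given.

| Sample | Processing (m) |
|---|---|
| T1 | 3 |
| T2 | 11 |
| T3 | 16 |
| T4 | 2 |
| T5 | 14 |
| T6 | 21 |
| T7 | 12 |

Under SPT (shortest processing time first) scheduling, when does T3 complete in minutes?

58

SPT (increasing processing time): T4 T1 T2 T7 T5 T3 T6.
T4: 0→2
T1: 2→5
T2: 5→16
T7: 16→28
T5: 28→42
T3: 42→58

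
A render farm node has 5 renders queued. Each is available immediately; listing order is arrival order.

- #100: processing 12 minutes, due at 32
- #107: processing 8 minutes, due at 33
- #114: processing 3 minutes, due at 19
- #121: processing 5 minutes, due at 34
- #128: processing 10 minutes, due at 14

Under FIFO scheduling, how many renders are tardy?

FIFO (arrival order): #100 #107 #114 #121 #128.
#100: 0→12, due 32, tardiness 0
#107: 12→20, due 33, tardiness 0
#114: 20→23, due 19, tardiness 4
#121: 23→28, due 34, tardiness 0
#128: 28→38, due 14, tardiness 24
Late renders: 2.

2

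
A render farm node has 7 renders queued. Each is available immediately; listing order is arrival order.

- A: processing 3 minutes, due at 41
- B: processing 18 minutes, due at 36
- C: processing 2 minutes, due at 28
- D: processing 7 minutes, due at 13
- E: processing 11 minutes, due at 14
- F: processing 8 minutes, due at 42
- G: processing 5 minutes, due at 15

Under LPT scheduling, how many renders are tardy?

5

LPT (decreasing processing time): B E F D G A C.
B: 0→18, due 36, tardiness 0
E: 18→29, due 14, tardiness 15
F: 29→37, due 42, tardiness 0
D: 37→44, due 13, tardiness 31
G: 44→49, due 15, tardiness 34
A: 49→52, due 41, tardiness 11
C: 52→54, due 28, tardiness 26
Late renders: 5.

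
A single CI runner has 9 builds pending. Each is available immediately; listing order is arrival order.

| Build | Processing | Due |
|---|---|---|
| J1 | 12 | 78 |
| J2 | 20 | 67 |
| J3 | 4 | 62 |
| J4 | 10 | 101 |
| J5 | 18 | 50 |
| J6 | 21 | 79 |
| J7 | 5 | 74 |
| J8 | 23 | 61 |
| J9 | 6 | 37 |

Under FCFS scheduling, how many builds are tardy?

FIFO (arrival order): J1 J2 J3 J4 J5 J6 J7 J8 J9.
J1: 0→12, due 78, tardiness 0
J2: 12→32, due 67, tardiness 0
J3: 32→36, due 62, tardiness 0
J4: 36→46, due 101, tardiness 0
J5: 46→64, due 50, tardiness 14
J6: 64→85, due 79, tardiness 6
J7: 85→90, due 74, tardiness 16
J8: 90→113, due 61, tardiness 52
J9: 113→119, due 37, tardiness 82
Late builds: 5.

5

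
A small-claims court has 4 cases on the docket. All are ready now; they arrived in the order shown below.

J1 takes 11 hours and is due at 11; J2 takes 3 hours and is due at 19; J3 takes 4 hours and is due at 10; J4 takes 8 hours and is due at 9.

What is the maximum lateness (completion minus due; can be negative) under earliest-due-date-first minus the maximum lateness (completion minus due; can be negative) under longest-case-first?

-1

EDD (increasing due date): J4 J3 J1 J2.
J4: 0→8, due 9, lateness -1
J3: 8→12, due 10, lateness 2
J1: 12→23, due 11, lateness 12
J2: 23→26, due 19, lateness 7
Maximum = 12.
LPT (decreasing processing time): J1 J4 J3 J2.
J1: 0→11, due 11, lateness 0
J4: 11→19, due 9, lateness 10
J3: 19→23, due 10, lateness 13
J2: 23→26, due 19, lateness 7
Maximum = 13.
Difference = 12 − 13 = -1.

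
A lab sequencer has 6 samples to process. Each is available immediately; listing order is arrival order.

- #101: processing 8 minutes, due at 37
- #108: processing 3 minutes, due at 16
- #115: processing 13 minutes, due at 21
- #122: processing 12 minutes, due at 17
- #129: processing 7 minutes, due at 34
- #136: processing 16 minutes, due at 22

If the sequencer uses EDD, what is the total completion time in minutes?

EDD (increasing due date): #108 #122 #115 #136 #129 #101.
#108: 0→3
#122: 3→15
#115: 15→28
#136: 28→44
#129: 44→51
#101: 51→59
Sum = 3+15+28+44+51+59 = 200.

200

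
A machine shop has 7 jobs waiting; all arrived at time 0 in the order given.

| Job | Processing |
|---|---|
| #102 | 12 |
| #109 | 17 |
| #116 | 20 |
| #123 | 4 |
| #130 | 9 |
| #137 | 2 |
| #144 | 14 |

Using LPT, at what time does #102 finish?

63

LPT (decreasing processing time): #116 #109 #144 #102 #130 #123 #137.
#116: 0→20
#109: 20→37
#144: 37→51
#102: 51→63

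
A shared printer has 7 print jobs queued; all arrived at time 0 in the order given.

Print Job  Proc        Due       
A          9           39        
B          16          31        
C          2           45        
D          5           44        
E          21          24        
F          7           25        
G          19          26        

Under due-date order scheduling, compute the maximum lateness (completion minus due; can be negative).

EDD (increasing due date): E F G B A D C.
E: 0→21, due 24, lateness -3
F: 21→28, due 25, lateness 3
G: 28→47, due 26, lateness 21
B: 47→63, due 31, lateness 32
A: 63→72, due 39, lateness 33
D: 72→77, due 44, lateness 33
C: 77→79, due 45, lateness 34
Maximum = 34.

34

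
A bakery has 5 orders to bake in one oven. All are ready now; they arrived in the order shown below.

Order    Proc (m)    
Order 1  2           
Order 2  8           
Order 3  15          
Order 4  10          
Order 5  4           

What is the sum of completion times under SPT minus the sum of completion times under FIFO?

-26

SPT (increasing processing time): Order 1 Order 5 Order 2 Order 4 Order 3.
Order 1: 0→2
Order 5: 2→6
Order 2: 6→14
Order 4: 14→24
Order 3: 24→39
Sum = 2+6+14+24+39 = 85.
FIFO (arrival order): Order 1 Order 2 Order 3 Order 4 Order 5.
Order 1: 0→2
Order 2: 2→10
Order 3: 10→25
Order 4: 25→35
Order 5: 35→39
Sum = 2+10+25+35+39 = 111.
Difference = 85 − 111 = -26.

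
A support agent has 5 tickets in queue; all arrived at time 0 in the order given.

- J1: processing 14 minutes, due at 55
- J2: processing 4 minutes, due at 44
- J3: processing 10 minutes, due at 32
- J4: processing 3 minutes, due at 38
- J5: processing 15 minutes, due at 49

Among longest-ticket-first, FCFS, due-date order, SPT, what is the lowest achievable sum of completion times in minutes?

LPT (decreasing processing time): J5 J1 J3 J2 J4.
J5: 0→15
J1: 15→29
J3: 29→39
J2: 39→43
J4: 43→46
Sum = 15+29+39+43+46 = 172.
FIFO (arrival order): J1 J2 J3 J4 J5.
J1: 0→14
J2: 14→18
J3: 18→28
J4: 28→31
J5: 31→46
Sum = 14+18+28+31+46 = 137.
EDD (increasing due date): J3 J4 J2 J5 J1.
J3: 0→10
J4: 10→13
J2: 13→17
J5: 17→32
J1: 32→46
Sum = 10+13+17+32+46 = 118.
SPT (increasing processing time): J4 J2 J3 J1 J5.
J4: 0→3
J2: 3→7
J3: 7→17
J1: 17→31
J5: 31→46
Sum = 3+7+17+31+46 = 104.
LPT 172, FIFO 137, EDD 118, SPT 104 → minimum 104.

104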